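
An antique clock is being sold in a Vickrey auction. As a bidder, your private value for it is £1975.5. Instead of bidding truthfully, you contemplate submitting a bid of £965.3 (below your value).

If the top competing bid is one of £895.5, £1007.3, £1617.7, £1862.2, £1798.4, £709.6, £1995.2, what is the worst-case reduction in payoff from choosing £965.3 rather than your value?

£895.5: same outcome either way → loss £0.
£1007.3: truthful gives £968.2, deviation gives £0 → loss £968.2.
£1617.7: truthful gives £357.8, deviation gives £0 → loss £357.8.
£1862.2: truthful gives £113.3, deviation gives £0 → loss £113.3.
£1798.4: truthful gives £177.1, deviation gives £0 → loss £177.1.
£709.6: same outcome either way → loss £0.
£1995.2: same outcome either way → loss £0.
Maximum loss: £968.2.

£968.2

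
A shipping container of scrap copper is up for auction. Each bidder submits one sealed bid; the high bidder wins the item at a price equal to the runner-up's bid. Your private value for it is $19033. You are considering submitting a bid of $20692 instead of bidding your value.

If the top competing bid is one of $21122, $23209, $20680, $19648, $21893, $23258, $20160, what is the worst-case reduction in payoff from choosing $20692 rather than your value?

$1647

$21122: same outcome either way → loss $0.
$23209: same outcome either way → loss $0.
$20680: truthful gives $0, deviation gives −$1647 → loss $1647.
$19648: truthful gives $0, deviation gives −$615 → loss $615.
$21893: same outcome either way → loss $0.
$23258: same outcome either way → loss $0.
$20160: truthful gives $0, deviation gives −$1127 → loss $1127.
Maximum loss: $1647.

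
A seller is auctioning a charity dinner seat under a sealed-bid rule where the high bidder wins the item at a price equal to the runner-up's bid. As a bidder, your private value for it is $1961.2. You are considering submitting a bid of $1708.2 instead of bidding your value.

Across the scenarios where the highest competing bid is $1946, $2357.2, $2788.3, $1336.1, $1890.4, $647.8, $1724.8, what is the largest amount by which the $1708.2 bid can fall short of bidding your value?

$1946: truthful gives $15.2, deviation gives $0 → loss $15.2.
$2357.2: same outcome either way → loss $0.
$2788.3: same outcome either way → loss $0.
$1336.1: same outcome either way → loss $0.
$1890.4: truthful gives $70.8, deviation gives $0 → loss $70.8.
$647.8: same outcome either way → loss $0.
$1724.8: truthful gives $236.4, deviation gives $0 → loss $236.4.
Maximum loss: $236.4.

$236.4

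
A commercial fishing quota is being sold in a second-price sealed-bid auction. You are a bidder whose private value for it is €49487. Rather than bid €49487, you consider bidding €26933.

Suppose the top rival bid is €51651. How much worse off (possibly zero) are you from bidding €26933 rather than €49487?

€0

Bidding your value €49487: you lose (since €49487 < €51651). Payoff €0.
Bidding €26933: you lose. Payoff €0.
Difference = €0 − €0 = €0; both bids lead to the same outcome because the competing bid is above both your value and your alternative bid.
In a second-price auction your bid sets only whether you win, not what you pay, so bidding your true value is weakly dominant.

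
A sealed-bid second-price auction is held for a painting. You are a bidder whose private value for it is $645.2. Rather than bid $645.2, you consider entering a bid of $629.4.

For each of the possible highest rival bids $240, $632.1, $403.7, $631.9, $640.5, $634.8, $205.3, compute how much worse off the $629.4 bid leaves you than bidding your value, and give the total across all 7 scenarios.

$41.5

The deviation costs you only when the competing bid falls strictly between $629.4 and $645.2; elsewhere both bids give the same outcome.
$240: outcomes coincide → loss $0.
$632.1: truthful payoff $13.1, deviation payoff $0 → loss $13.1.
$403.7: outcomes coincide → loss $0.
$631.9: truthful payoff $13.3, deviation payoff $0 → loss $13.3.
$640.5: truthful payoff $4.7, deviation payoff $0 → loss $4.7.
$634.8: truthful payoff $10.4, deviation payoff $0 → loss $10.4.
$205.3: outcomes coincide → loss $0.
Total loss = $13.1 + $13.3 + $4.7 + $10.4 = $41.5.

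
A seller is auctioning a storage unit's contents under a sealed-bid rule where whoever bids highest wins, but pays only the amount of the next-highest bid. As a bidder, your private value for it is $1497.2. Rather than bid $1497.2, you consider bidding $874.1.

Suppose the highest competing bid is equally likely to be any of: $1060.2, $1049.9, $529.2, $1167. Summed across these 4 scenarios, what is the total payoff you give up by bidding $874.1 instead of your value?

$1214.5

The deviation costs you only when the competing bid falls strictly between $874.1 and $1497.2; elsewhere both bids give the same outcome.
$1060.2: truthful payoff $437, deviation payoff $0 → loss $437.
$1049.9: truthful payoff $447.3, deviation payoff $0 → loss $447.3.
$529.2: outcomes coincide → loss $0.
$1167: truthful payoff $330.2, deviation payoff $0 → loss $330.2.
Total loss = $437 + $447.3 + $330.2 = $1214.5.
In a second-price auction your bid sets only whether you win, not what you pay, so bidding your true value is weakly dominant.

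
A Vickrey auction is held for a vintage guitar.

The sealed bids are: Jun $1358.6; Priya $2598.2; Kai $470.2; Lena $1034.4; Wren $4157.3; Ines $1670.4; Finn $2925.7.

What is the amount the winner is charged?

Highest bid: Wren at $4157.3, so Wren wins.
Second-highest bid: Finn at $2925.7 — that is the price the winner pays.

$2925.7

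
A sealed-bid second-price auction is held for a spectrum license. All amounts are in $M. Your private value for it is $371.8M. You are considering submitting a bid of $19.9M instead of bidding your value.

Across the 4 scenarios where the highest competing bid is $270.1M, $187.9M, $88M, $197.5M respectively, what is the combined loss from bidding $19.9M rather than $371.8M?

$743.7M

The deviation costs you only when the competing bid falls strictly between $19.9M and $371.8M; elsewhere both bids give the same outcome.
$270.1M: truthful payoff $101.7M, deviation payoff $0M → loss $101.7M.
$187.9M: truthful payoff $183.9M, deviation payoff $0M → loss $183.9M.
$88M: truthful payoff $283.8M, deviation payoff $0M → loss $283.8M.
$197.5M: truthful payoff $174.3M, deviation payoff $0M → loss $174.3M.
Total loss = $101.7M + $183.9M + $283.8M + $174.3M = $743.7M.
Truthful bidding weakly dominates here: raising your bid can only win items priced above your value, and lowering it can only forfeit items priced below.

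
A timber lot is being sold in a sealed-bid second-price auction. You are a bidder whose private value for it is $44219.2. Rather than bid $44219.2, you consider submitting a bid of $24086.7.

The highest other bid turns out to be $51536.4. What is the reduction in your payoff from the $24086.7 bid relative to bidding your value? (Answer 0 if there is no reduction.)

Bidding your value $44219.2: you lose (since $44219.2 < $51536.4). Payoff $0.
Bidding $24086.7: you lose. Payoff $0.
Difference = $0 − $0 = $0; both bids lead to the same outcome because the competing bid is above both your value and your alternative bid.
In a second-price auction your bid sets only whether you win, not what you pay, so bidding your true value is weakly dominant.

$0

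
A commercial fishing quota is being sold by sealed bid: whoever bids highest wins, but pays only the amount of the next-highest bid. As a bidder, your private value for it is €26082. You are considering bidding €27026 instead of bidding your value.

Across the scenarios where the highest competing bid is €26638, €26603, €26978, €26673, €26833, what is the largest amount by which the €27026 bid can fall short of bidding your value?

€26638: truthful gives €0, deviation gives −€556 → loss €556.
€26603: truthful gives €0, deviation gives −€521 → loss €521.
€26978: truthful gives €0, deviation gives −€896 → loss €896.
€26673: truthful gives €0, deviation gives −€591 → loss €591.
€26833: truthful gives €0, deviation gives −€751 → loss €751.
Maximum loss: €896.

€896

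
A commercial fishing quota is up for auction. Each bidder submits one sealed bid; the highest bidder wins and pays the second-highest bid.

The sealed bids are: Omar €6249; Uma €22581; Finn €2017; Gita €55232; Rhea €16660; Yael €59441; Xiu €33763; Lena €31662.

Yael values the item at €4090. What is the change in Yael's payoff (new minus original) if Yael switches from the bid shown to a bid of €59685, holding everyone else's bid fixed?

€0

The highest bid among the other bidders is €55232; Yael's bid doesn't change that.
Original bid €59441: Yael is highest, pays the top rival bid €55232; payoff €4090 − €55232 = −€51142.
Alternative bid €59685: Yael is highest, pays the top rival bid €55232; payoff €4090 − €55232 = −€51142.
Change in payoff = −€51142 − (−€51142) = €0.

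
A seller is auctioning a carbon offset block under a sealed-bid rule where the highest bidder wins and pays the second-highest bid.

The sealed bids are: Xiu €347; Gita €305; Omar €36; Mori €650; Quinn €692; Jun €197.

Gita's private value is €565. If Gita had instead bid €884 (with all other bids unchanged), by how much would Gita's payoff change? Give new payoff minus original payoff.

The highest bid among the other bidders is €692; Gita's bid doesn't change that.
Original bid €305: Gita is not highest (top rival bid is €692); payoff €0.
Alternative bid €884: Gita is highest, pays the top rival bid €692; payoff €565 − €692 = −€127.
Change in payoff = −€127 − (€0) = −€127.

−€127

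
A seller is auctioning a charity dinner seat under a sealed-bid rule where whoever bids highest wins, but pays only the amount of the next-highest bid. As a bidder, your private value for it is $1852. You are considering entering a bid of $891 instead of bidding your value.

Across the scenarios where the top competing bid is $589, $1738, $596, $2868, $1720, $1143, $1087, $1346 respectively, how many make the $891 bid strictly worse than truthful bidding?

5

The deviation hurts exactly when the highest competing bid lies strictly between $891 and $1852 — underbidding then forfeits a profitable win.
$589: below both → same outcome either way.
$1738: inside the interval → strictly worse (loss $114).
$596: below both → same outcome either way.
$2868: above both → same outcome either way.
$1720: inside the interval → strictly worse (loss $132).
$1143: inside the interval → strictly worse (loss $709).
$1087: inside the interval → strictly worse (loss $765).
$1346: inside the interval → strictly worse (loss $506).
Count: 5.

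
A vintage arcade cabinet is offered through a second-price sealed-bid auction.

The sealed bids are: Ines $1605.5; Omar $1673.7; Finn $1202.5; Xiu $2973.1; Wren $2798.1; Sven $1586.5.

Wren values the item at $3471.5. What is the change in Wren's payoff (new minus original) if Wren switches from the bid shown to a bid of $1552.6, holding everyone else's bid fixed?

The highest bid among the other bidders is $2973.1; Wren's bid doesn't change that.
Original bid $2798.1: Wren is not highest (top rival bid is $2973.1); payoff $0.
Alternative bid $1552.6: Wren is not highest (top rival bid is $2973.1); payoff $0.
Change in payoff = $0 − ($0) = $0.

$0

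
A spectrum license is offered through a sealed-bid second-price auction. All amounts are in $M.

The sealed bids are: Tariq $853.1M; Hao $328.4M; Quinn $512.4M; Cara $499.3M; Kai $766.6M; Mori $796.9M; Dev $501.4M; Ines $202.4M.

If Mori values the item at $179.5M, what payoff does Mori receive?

Highest bid: Tariq at $853.1M, so Tariq wins.
Second-highest bid: Mori at $796.9M — that is the price the winner pays.
Mori did not win, so Mori pays nothing and receives nothing: payoff $0M.

$0M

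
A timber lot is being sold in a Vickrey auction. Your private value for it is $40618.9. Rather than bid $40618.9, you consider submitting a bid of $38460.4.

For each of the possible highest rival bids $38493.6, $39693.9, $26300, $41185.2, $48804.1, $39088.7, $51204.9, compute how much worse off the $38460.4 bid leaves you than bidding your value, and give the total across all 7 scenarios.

The deviation costs you only when the competing bid falls strictly between $38460.4 and $40618.9; elsewhere both bids give the same outcome.
$38493.6: truthful payoff $2125.3, deviation payoff $0 → loss $2125.3.
$39693.9: truthful payoff $925, deviation payoff $0 → loss $925.
$26300: outcomes coincide → loss $0.
$41185.2: outcomes coincide → loss $0.
$48804.1: outcomes coincide → loss $0.
$39088.7: truthful payoff $1530.2, deviation payoff $0 → loss $1530.2.
$51204.9: outcomes coincide → loss $0.
Total loss = $2125.3 + $925 + $1530.2 = $4580.5.

$4580.5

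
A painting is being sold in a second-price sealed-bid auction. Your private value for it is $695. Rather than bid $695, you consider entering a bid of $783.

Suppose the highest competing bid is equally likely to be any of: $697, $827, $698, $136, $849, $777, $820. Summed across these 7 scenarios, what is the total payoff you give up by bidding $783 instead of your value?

$87

The deviation costs you only when the competing bid falls strictly between $695 and $783; elsewhere both bids give the same outcome.
$697: truthful payoff $0, deviation payoff −$2 → loss $2.
$827: outcomes coincide → loss $0.
$698: truthful payoff $0, deviation payoff −$3 → loss $3.
$136: outcomes coincide → loss $0.
$849: outcomes coincide → loss $0.
$777: truthful payoff $0, deviation payoff −$82 → loss $82.
$820: outcomes coincide → loss $0.
Total loss = $2 + $3 + $82 = $87.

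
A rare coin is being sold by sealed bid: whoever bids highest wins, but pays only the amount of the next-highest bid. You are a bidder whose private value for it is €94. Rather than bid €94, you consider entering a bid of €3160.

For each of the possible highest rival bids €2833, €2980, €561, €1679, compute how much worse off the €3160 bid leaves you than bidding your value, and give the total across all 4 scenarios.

€7677

The deviation costs you only when the competing bid falls strictly between €94 and €3160; elsewhere both bids give the same outcome.
€2833: truthful payoff €0, deviation payoff −€2739 → loss €2739.
€2980: truthful payoff €0, deviation payoff −€2886 → loss €2886.
€561: truthful payoff €0, deviation payoff −€467 → loss €467.
€1679: truthful payoff €0, deviation payoff −€1585 → loss €1585.
Total loss = €2739 + €2886 + €467 + €1585 = €7677.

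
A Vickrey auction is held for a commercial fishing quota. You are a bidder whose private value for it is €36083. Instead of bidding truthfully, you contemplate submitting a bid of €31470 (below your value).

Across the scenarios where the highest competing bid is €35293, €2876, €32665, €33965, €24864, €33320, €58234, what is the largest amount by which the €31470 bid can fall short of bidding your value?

€3418

€35293: truthful gives €790, deviation gives €0 → loss €790.
€2876: same outcome either way → loss €0.
€32665: truthful gives €3418, deviation gives €0 → loss €3418.
€33965: truthful gives €2118, deviation gives €0 → loss €2118.
€24864: same outcome either way → loss €0.
€33320: truthful gives €2763, deviation gives €0 → loss €2763.
€58234: same outcome either way → loss €0.
Maximum loss: €3418.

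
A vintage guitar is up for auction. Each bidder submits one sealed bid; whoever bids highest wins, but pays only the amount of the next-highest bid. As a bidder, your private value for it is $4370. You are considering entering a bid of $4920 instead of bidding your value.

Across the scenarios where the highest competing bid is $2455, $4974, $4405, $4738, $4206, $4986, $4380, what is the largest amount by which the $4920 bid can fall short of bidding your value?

$2455: same outcome either way → loss $0.
$4974: same outcome either way → loss $0.
$4405: truthful gives $0, deviation gives −$35 → loss $35.
$4738: truthful gives $0, deviation gives −$368 → loss $368.
$4206: same outcome either way → loss $0.
$4986: same outcome either way → loss $0.
$4380: truthful gives $0, deviation gives −$10 → loss $10.
Maximum loss: $368.

$368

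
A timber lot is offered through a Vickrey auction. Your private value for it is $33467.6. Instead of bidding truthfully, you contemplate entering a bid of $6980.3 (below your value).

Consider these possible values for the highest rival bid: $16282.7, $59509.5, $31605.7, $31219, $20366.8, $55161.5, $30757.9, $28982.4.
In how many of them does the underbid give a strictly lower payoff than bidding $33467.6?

6

The deviation hurts exactly when the highest competing bid lies strictly between $6980.3 and $33467.6 — underbidding then forfeits a profitable win.
$16282.7: inside the interval → strictly worse (loss $17184.9).
$59509.5: above both → same outcome either way.
$31605.7: inside the interval → strictly worse (loss $1861.9).
$31219: inside the interval → strictly worse (loss $2248.6).
$20366.8: inside the interval → strictly worse (loss $13100.8).
$55161.5: above both → same outcome either way.
$30757.9: inside the interval → strictly worse (loss $2709.7).
$28982.4: inside the interval → strictly worse (loss $4485.2).
Count: 6.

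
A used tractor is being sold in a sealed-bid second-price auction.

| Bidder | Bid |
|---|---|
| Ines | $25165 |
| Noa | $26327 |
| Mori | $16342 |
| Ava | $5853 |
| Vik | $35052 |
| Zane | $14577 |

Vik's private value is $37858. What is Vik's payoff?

$11531

Highest bid: Vik at $35052, so Vik wins.
Second-highest bid: Noa at $26327 — that is the price the winner pays.
Vik's payoff = value − price = $37858 − $26327 = $11531.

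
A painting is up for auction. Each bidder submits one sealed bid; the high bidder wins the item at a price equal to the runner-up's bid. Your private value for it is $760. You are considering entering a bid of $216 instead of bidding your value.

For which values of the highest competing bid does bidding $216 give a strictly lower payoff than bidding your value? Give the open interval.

($216, $760)

If the competing bid is below $216, both bids win at the same price — no difference.
If it is above $760, both bids lose — no difference.
If it lies strictly between $216 and $760, bidding your value wins at a price below your value (positive payoff) while bidding $216 loses (payoff 0).
So the deviation strictly hurts on the open interval ($216, $760).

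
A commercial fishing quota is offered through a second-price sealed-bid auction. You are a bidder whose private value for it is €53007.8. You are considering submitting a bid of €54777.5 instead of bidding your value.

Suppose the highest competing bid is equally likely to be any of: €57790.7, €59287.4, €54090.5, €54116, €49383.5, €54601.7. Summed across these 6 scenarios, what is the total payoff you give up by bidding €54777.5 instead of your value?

€3784.8

The deviation costs you only when the competing bid falls strictly between €53007.8 and €54777.5; elsewhere both bids give the same outcome.
€57790.7: outcomes coincide → loss €0.
€59287.4: outcomes coincide → loss €0.
€54090.5: truthful payoff €0, deviation payoff −€1082.7 → loss €1082.7.
€54116: truthful payoff €0, deviation payoff −€1108.2 → loss €1108.2.
€49383.5: outcomes coincide → loss €0.
€54601.7: truthful payoff €0, deviation payoff −€1593.9 → loss €1593.9.
Total loss = €1082.7 + €1108.2 + €1593.9 = €3784.8.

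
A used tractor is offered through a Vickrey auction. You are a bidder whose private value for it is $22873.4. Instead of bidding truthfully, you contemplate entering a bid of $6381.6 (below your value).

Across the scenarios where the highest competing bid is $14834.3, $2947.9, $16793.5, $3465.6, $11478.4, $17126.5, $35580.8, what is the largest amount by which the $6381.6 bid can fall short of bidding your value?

$11395

$14834.3: truthful gives $8039.1, deviation gives $0 → loss $8039.1.
$2947.9: same outcome either way → loss $0.
$16793.5: truthful gives $6079.9, deviation gives $0 → loss $6079.9.
$3465.6: same outcome either way → loss $0.
$11478.4: truthful gives $11395, deviation gives $0 → loss $11395.
$17126.5: truthful gives $5746.9, deviation gives $0 → loss $5746.9.
$35580.8: same outcome either way → loss $0.
Maximum loss: $11395.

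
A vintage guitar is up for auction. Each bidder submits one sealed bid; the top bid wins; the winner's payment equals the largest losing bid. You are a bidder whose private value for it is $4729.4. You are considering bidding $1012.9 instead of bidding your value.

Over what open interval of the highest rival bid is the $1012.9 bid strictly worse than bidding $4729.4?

If the competing bid is below $1012.9, both bids win at the same price — no difference.
If it is above $4729.4, both bids lose — no difference.
If it lies strictly between $1012.9 and $4729.4, bidding your value wins at a price below your value (positive payoff) while bidding $1012.9 loses (payoff 0).
So the deviation strictly hurts on the open interval ($1012.9, $4729.4).

($1012.9, $4729.4)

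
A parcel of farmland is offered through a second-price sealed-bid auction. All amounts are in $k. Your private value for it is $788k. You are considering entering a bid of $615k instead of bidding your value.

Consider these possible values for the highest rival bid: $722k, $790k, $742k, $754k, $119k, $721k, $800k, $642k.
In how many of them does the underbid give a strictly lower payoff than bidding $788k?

5

The deviation hurts exactly when the highest competing bid lies strictly between $615k and $788k — underbidding then forfeits a profitable win.
$722k: inside the interval → strictly worse (loss $66k).
$790k: above both → same outcome either way.
$742k: inside the interval → strictly worse (loss $46k).
$754k: inside the interval → strictly worse (loss $34k).
$119k: below both → same outcome either way.
$721k: inside the interval → strictly worse (loss $67k).
$800k: above both → same outcome either way.
$642k: inside the interval → strictly worse (loss $146k).
Count: 5.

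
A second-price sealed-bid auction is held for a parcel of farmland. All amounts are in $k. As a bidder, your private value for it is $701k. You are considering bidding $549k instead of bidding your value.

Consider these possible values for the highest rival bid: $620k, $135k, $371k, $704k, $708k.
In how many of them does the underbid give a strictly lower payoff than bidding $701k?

The deviation hurts exactly when the highest competing bid lies strictly between $549k and $701k — underbidding then forfeits a profitable win.
$620k: inside the interval → strictly worse (loss $81k).
$135k: below both → same outcome either way.
$371k: below both → same outcome either way.
$704k: above both → same outcome either way.
$708k: above both → same outcome either way.
Count: 1.

1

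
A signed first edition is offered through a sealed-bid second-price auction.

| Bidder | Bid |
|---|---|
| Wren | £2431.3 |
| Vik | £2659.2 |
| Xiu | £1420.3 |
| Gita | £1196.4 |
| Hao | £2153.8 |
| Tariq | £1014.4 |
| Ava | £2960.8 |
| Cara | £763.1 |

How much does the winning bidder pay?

£2659.2

Highest bid: Ava at £2960.8, so Ava wins.
Second-highest bid: Vik at £2659.2 — that is the price the winner pays.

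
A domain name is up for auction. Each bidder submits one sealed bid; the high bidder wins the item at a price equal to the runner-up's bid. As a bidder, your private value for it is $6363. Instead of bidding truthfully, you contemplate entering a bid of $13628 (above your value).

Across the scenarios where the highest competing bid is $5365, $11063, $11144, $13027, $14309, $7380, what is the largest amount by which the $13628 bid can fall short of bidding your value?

$6664

$5365: same outcome either way → loss $0.
$11063: truthful gives $0, deviation gives −$4700 → loss $4700.
$11144: truthful gives $0, deviation gives −$4781 → loss $4781.
$13027: truthful gives $0, deviation gives −$6664 → loss $6664.
$14309: same outcome either way → loss $0.
$7380: truthful gives $0, deviation gives −$1017 → loss $1017.
Maximum loss: $6664.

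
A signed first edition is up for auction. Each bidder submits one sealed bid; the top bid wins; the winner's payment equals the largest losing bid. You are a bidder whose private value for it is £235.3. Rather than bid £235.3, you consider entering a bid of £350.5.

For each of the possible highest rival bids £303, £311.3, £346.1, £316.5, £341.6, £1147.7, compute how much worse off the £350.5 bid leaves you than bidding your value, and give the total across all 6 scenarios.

The deviation costs you only when the competing bid falls strictly between £235.3 and £350.5; elsewhere both bids give the same outcome.
£303: truthful payoff £0, deviation payoff −£67.7 → loss £67.7.
£311.3: truthful payoff £0, deviation payoff −£76 → loss £76.
£346.1: truthful payoff £0, deviation payoff −£110.8 → loss £110.8.
£316.5: truthful payoff £0, deviation payoff −£81.2 → loss £81.2.
£341.6: truthful payoff £0, deviation payoff −£106.3 → loss £106.3.
£1147.7: outcomes coincide → loss £0.
Total loss = £67.7 + £76 + £110.8 + £81.2 + £106.3 = £442.

£442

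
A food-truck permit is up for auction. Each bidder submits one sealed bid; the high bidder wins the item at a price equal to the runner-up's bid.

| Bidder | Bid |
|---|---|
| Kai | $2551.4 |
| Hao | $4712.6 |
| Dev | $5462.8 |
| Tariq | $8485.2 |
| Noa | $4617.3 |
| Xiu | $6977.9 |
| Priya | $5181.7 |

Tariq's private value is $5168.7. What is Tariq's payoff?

Highest bid: Tariq at $8485.2, so Tariq wins.
Second-highest bid: Xiu at $6977.9 — that is the price the winner pays.
Tariq's payoff = value − price = $5168.7 − $6977.9 = −$1809.2.

−$1809.2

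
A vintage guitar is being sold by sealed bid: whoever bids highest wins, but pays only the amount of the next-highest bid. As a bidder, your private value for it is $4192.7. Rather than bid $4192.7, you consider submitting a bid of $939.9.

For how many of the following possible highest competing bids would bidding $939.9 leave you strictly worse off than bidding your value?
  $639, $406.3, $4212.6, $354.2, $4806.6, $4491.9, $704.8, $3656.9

The deviation hurts exactly when the highest competing bid lies strictly between $939.9 and $4192.7 — underbidding then forfeits a profitable win.
$639: below both → same outcome either way.
$406.3: below both → same outcome either way.
$4212.6: above both → same outcome either way.
$354.2: below both → same outcome either way.
$4806.6: above both → same outcome either way.
$4491.9: above both → same outcome either way.
$704.8: below both → same outcome either way.
$3656.9: inside the interval → strictly worse (loss $535.8).
Count: 1.

1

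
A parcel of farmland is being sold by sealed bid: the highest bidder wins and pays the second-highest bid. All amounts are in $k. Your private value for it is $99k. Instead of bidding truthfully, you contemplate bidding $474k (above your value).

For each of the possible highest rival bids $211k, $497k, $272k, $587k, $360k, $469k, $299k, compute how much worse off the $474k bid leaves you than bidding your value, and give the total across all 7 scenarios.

$1116k

The deviation costs you only when the competing bid falls strictly between $99k and $474k; elsewhere both bids give the same outcome.
$211k: truthful payoff $0k, deviation payoff −$112k → loss $112k.
$497k: outcomes coincide → loss $0k.
$272k: truthful payoff $0k, deviation payoff −$173k → loss $173k.
$587k: outcomes coincide → loss $0k.
$360k: truthful payoff $0k, deviation payoff −$261k → loss $261k.
$469k: truthful payoff $0k, deviation payoff −$370k → loss $370k.
$299k: truthful payoff $0k, deviation payoff −$200k → loss $200k.
Total loss = $112k + $173k + $261k + $370k + $200k = $1116k.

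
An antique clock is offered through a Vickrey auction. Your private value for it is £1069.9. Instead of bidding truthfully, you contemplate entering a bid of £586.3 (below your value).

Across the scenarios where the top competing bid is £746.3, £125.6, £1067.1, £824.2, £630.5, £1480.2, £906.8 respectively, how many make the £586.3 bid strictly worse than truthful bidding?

The deviation hurts exactly when the highest competing bid lies strictly between £586.3 and £1069.9 — underbidding then forfeits a profitable win.
£746.3: inside the interval → strictly worse (loss £323.6).
£125.6: below both → same outcome either way.
£1067.1: inside the interval → strictly worse (loss £2.8).
£824.2: inside the interval → strictly worse (loss £245.7).
£630.5: inside the interval → strictly worse (loss £439.4).
£1480.2: above both → same outcome either way.
£906.8: inside the interval → strictly worse (loss £163.1).
Count: 5.

5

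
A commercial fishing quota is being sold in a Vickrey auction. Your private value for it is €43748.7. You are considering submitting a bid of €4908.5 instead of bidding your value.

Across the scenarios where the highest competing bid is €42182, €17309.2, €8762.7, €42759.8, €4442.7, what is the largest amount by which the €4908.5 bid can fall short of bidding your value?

€42182: truthful gives €1566.7, deviation gives €0 → loss €1566.7.
€17309.2: truthful gives €26439.5, deviation gives €0 → loss €26439.5.
€8762.7: truthful gives €34986, deviation gives €0 → loss €34986.
€42759.8: truthful gives €988.9, deviation gives €0 → loss €988.9.
€4442.7: same outcome either way → loss €0.
Maximum loss: €34986.

€34986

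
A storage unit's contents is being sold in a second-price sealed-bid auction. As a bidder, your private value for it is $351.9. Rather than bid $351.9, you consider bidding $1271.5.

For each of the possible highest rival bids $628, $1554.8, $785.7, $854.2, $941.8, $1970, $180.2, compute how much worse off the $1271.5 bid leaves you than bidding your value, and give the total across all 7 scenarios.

The deviation costs you only when the competing bid falls strictly between $351.9 and $1271.5; elsewhere both bids give the same outcome.
$628: truthful payoff $0, deviation payoff −$276.1 → loss $276.1.
$1554.8: outcomes coincide → loss $0.
$785.7: truthful payoff $0, deviation payoff −$433.8 → loss $433.8.
$854.2: truthful payoff $0, deviation payoff −$502.3 → loss $502.3.
$941.8: truthful payoff $0, deviation payoff −$589.9 → loss $589.9.
$1970: outcomes coincide → loss $0.
$180.2: outcomes coincide → loss $0.
Total loss = $276.1 + $433.8 + $502.3 + $589.9 = $1802.1.

$1802.1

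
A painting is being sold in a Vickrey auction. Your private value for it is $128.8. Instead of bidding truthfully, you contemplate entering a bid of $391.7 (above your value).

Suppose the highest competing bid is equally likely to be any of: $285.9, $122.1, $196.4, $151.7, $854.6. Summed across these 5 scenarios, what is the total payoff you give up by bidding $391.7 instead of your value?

The deviation costs you only when the competing bid falls strictly between $128.8 and $391.7; elsewhere both bids give the same outcome.
$285.9: truthful payoff $0, deviation payoff −$157.1 → loss $157.1.
$122.1: outcomes coincide → loss $0.
$196.4: truthful payoff $0, deviation payoff −$67.6 → loss $67.6.
$151.7: truthful payoff $0, deviation payoff −$22.9 → loss $22.9.
$854.6: outcomes coincide → loss $0.
Total loss = $157.1 + $67.6 + $22.9 = $247.6.
Truthful bidding weakly dominates here: raising your bid can only win items priced above your value, and lowering it can only forfeit items priced below.

$247.6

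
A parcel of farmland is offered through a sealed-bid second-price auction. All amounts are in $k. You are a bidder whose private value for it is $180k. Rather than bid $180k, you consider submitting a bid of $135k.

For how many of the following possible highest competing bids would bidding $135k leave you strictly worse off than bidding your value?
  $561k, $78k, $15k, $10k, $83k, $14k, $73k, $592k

The deviation hurts exactly when the highest competing bid lies strictly between $135k and $180k — underbidding then forfeits a profitable win.
$561k: above both → same outcome either way.
$78k: below both → same outcome either way.
$15k: below both → same outcome either way.
$10k: below both → same outcome either way.
$83k: below both → same outcome either way.
$14k: below both → same outcome either way.
$73k: below both → same outcome either way.
$592k: above both → same outcome either way.
Count: 0.

0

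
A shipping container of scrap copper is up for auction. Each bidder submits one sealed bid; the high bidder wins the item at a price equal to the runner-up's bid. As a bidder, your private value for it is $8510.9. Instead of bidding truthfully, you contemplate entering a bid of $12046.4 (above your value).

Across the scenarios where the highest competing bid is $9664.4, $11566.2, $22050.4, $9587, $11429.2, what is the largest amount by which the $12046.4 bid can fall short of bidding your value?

$3055.3

$9664.4: truthful gives $0, deviation gives −$1153.5 → loss $1153.5.
$11566.2: truthful gives $0, deviation gives −$3055.3 → loss $3055.3.
$22050.4: same outcome either way → loss $0.
$9587: truthful gives $0, deviation gives −$1076.1 → loss $1076.1.
$11429.2: truthful gives $0, deviation gives −$2918.3 → loss $2918.3.
Maximum loss: $3055.3.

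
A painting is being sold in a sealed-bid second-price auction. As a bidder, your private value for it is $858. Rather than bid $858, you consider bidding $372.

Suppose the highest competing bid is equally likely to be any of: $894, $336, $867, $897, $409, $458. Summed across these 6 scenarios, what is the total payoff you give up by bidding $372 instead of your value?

$849

The deviation costs you only when the competing bid falls strictly between $372 and $858; elsewhere both bids give the same outcome.
$894: outcomes coincide → loss $0.
$336: outcomes coincide → loss $0.
$867: outcomes coincide → loss $0.
$897: outcomes coincide → loss $0.
$409: truthful payoff $449, deviation payoff $0 → loss $449.
$458: truthful payoff $400, deviation payoff $0 → loss $400.
Total loss = $449 + $400 = $849.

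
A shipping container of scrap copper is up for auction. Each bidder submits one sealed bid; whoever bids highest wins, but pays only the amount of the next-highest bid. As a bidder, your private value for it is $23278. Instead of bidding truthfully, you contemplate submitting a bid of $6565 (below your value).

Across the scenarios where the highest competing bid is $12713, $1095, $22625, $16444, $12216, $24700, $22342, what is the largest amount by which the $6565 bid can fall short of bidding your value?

$11062

$12713: truthful gives $10565, deviation gives $0 → loss $10565.
$1095: same outcome either way → loss $0.
$22625: truthful gives $653, deviation gives $0 → loss $653.
$16444: truthful gives $6834, deviation gives $0 → loss $6834.
$12216: truthful gives $11062, deviation gives $0 → loss $11062.
$24700: same outcome either way → loss $0.
$22342: truthful gives $936, deviation gives $0 → loss $936.
Maximum loss: $11062.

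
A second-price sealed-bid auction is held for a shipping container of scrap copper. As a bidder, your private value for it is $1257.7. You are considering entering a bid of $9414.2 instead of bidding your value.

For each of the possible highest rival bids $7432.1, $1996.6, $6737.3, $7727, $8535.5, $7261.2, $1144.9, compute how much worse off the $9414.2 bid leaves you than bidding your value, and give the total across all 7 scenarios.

$32143.5

The deviation costs you only when the competing bid falls strictly between $1257.7 and $9414.2; elsewhere both bids give the same outcome.
$7432.1: truthful payoff $0, deviation payoff −$6174.4 → loss $6174.4.
$1996.6: truthful payoff $0, deviation payoff −$738.9 → loss $738.9.
$6737.3: truthful payoff $0, deviation payoff −$5479.6 → loss $5479.6.
$7727: truthful payoff $0, deviation payoff −$6469.3 → loss $6469.3.
$8535.5: truthful payoff $0, deviation payoff −$7277.8 → loss $7277.8.
$7261.2: truthful payoff $0, deviation payoff −$6003.5 → loss $6003.5.
$1144.9: outcomes coincide → loss $0.
Total loss = $6174.4 + $738.9 + $5479.6 + $6469.3 + $7277.8 + $6003.5 = $32143.5.
In a second-price auction your bid sets only whether you win, not what you pay, so bidding your true value is weakly dominant.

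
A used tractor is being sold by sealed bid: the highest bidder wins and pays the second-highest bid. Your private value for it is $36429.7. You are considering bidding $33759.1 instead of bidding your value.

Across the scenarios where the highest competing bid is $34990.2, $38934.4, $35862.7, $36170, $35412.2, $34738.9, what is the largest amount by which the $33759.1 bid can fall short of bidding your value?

$1690.8

$34990.2: truthful gives $1439.5, deviation gives $0 → loss $1439.5.
$38934.4: same outcome either way → loss $0.
$35862.7: truthful gives $567, deviation gives $0 → loss $567.
$36170: truthful gives $259.7, deviation gives $0 → loss $259.7.
$35412.2: truthful gives $1017.5, deviation gives $0 → loss $1017.5.
$34738.9: truthful gives $1690.8, deviation gives $0 → loss $1690.8.
Maximum loss: $1690.8.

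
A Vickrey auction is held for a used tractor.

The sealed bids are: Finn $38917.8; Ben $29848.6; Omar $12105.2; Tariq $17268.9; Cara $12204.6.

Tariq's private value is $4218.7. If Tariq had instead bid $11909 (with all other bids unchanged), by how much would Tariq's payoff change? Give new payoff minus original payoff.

$0

The highest bid among the other bidders is $38917.8; Tariq's bid doesn't change that.
Original bid $17268.9: Tariq is not highest (top rival bid is $38917.8); payoff $0.
Alternative bid $11909: Tariq is not highest (top rival bid is $38917.8); payoff $0.
Change in payoff = $0 − ($0) = $0.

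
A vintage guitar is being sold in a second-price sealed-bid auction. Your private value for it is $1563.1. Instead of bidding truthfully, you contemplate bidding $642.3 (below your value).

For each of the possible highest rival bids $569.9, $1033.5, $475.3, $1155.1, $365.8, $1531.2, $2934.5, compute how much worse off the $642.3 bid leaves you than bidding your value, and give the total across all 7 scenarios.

$969.5

The deviation costs you only when the competing bid falls strictly between $642.3 and $1563.1; elsewhere both bids give the same outcome.
$569.9: outcomes coincide → loss $0.
$1033.5: truthful payoff $529.6, deviation payoff $0 → loss $529.6.
$475.3: outcomes coincide → loss $0.
$1155.1: truthful payoff $408, deviation payoff $0 → loss $408.
$365.8: outcomes coincide → loss $0.
$1531.2: truthful payoff $31.9, deviation payoff $0 → loss $31.9.
$2934.5: outcomes coincide → loss $0.
Total loss = $529.6 + $408 + $31.9 = $969.5.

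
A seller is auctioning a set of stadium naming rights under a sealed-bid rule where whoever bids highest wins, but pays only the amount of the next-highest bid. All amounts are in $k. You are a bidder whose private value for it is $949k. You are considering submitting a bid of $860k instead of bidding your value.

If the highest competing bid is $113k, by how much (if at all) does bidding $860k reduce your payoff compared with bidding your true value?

Bidding your value $949k: you win (since $949k > $113k) and pay $113k. Payoff $836k.
Bidding $860k: you win and pay $113k. Payoff $949k − $113k = $836k.
Difference = $836k − $836k = $0k; both bids lead to the same outcome because the competing bid is below both your value and your alternative bid.

$0k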